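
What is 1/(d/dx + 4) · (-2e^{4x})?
- \frac{e^{4 x}}{4}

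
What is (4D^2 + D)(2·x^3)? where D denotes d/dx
6 x \left(x + 8\right)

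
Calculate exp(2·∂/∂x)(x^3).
x^{3} + 6 x^{2} + 12 x + 8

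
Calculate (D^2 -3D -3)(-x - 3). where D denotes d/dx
3 x + 12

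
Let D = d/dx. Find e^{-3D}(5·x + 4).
5 x - 11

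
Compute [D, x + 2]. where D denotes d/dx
1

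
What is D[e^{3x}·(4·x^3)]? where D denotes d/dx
12 x^{2} \left(x + 1\right) e^{3 x}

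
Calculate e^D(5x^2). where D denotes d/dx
5 x^{2} + 10 x + 5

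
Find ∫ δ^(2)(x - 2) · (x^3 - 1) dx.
12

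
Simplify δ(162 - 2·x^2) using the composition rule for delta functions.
\frac{\delta(x - 9) + \delta(x + 9)}{36}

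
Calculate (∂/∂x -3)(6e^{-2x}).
- 30 e^{- 2 x}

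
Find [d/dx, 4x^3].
12 x^{2}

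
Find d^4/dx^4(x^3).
0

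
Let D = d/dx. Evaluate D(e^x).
e^{x}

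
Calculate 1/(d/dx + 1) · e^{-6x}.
- \frac{e^{- 6 x}}{5}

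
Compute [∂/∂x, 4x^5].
20 x^{4}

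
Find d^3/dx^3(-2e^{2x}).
- 16 e^{2 x}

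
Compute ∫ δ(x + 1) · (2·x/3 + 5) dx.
\frac{13}{3}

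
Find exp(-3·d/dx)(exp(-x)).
e^{3 - x}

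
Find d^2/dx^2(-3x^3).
- 18 x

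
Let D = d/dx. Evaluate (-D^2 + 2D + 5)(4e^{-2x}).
- 12 e^{- 2 x}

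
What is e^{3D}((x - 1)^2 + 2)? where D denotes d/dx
x^{2} + 4 x + 6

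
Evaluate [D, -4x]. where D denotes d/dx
-4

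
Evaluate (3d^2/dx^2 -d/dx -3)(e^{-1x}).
e^{- x}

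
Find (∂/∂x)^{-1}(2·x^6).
\frac{2 x^{7}}{7}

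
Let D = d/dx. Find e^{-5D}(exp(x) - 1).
e^{x - 5} - 1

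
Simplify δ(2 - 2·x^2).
\frac{\delta(x - 1) + \delta(x + 1)}{4}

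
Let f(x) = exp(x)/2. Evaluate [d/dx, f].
\frac{e^{x}}{2}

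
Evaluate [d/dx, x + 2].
1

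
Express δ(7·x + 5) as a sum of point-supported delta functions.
\frac{\delta(x + 5/7)}{7}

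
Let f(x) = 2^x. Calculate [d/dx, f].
2^{x} \log{\left(2 \right)}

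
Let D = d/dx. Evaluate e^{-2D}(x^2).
x^{2} - 4 x + 4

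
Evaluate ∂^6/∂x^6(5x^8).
100800 x^{2}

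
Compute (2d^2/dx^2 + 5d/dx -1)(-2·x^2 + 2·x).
2 x^{2} - 22 x + 2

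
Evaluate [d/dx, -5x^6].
- 30 x^{5}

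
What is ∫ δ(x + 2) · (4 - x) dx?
6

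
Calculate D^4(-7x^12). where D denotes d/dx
- 83160 x^{8}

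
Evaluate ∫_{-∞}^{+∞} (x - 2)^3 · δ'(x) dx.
-12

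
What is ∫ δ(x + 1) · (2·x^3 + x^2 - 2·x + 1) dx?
2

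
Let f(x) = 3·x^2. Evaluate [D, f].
6 x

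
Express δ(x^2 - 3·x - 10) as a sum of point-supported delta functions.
\frac{\delta(x - 5) + \delta(x + 2)}{7}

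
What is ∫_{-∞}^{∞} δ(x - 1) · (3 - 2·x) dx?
1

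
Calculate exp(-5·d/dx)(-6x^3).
- 6 x^{3} + 90 x^{2} - 450 x + 750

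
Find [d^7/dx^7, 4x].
28\frac{d^{6}}{dx^{6}}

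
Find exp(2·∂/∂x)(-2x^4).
- 2 x^{4} - 16 x^{3} - 48 x^{2} - 64 x - 32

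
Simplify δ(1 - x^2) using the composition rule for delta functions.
\frac{\delta(x - 1) + \delta(x + 1)}{2}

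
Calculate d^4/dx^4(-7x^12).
- 83160 x^{8}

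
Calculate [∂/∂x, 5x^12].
60 x^{11}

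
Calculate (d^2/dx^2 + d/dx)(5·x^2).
10 x + 10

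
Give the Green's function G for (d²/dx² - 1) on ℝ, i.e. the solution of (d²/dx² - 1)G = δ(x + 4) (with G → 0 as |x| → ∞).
-\frac{e^{-|x + 4|}}{2}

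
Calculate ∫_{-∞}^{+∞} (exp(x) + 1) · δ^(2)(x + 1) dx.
e^{-1}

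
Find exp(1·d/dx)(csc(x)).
\csc{\left(x + 1 \right)}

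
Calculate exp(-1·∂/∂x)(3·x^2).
3 x^{2} - 6 x + 3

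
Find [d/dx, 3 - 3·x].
-3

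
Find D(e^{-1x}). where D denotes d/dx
- e^{- x}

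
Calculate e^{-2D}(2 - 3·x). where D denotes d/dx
8 - 3 x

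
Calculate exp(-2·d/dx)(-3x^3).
- 3 x^{3} + 18 x^{2} - 36 x + 24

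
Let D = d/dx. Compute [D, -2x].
-2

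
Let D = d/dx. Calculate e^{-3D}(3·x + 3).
3 x - 6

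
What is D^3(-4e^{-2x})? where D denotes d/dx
32 e^{- 2 x}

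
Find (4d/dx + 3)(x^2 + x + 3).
3 x^{2} + 11 x + 13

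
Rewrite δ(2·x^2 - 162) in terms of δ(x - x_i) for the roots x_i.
\frac{\delta(x - 9) + \delta(x + 9)}{36}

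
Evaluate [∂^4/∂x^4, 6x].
24\frac{d^{3}}{dx^{3}}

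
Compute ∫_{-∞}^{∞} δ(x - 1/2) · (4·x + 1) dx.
3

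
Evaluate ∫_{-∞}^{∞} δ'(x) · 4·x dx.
-4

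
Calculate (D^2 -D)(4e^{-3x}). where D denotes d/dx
48 e^{- 3 x}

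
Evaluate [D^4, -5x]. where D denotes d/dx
-20D^{3}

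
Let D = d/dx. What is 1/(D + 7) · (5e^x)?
\frac{5 e^{x}}{8}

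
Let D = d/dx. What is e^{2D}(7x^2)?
7 x^{2} + 28 x + 28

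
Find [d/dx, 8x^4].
32 x^{3}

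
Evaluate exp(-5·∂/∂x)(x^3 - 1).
x^{3} - 15 x^{2} + 75 x - 126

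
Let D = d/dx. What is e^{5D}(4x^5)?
4 x^{5} + 100 x^{4} + 1000 x^{3} + 5000 x^{2} + 12500 x + 12500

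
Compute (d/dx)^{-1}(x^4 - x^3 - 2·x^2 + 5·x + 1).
\frac{x^{5}}{5} - \frac{x^{4}}{4} - \frac{2 x^{3}}{3} + \frac{5 x^{2}}{2} + x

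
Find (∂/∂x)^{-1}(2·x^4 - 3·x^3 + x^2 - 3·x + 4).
\frac{2 x^{5}}{5} - \frac{3 x^{4}}{4} + \frac{x^{3}}{3} - \frac{3 x^{2}}{2} + 4 x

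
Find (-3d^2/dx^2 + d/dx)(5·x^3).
15 x \left(x - 6\right)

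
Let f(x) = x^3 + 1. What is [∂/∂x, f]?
3 x^{2}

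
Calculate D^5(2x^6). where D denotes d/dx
1440 x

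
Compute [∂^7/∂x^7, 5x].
35\frac{d^{6}}{dx^{6}}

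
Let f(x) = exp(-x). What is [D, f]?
- e^{- x}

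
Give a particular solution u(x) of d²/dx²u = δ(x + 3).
\frac{|x + 3|}{2}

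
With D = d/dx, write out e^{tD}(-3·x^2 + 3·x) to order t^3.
- 3 t^{2} - 3 t \left(2 x - 1\right) - 3 x^{2} + 3 x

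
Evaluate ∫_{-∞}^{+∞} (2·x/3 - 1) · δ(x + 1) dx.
- \frac{5}{3}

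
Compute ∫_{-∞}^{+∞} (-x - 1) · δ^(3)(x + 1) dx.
0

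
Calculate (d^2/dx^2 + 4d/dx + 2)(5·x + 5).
10 x + 30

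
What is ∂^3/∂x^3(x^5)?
60 x^{2}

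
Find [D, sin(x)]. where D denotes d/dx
\cos{\left(x \right)}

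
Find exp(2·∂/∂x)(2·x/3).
\frac{2 x}{3} + \frac{4}{3}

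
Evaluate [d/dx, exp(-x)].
- e^{- x}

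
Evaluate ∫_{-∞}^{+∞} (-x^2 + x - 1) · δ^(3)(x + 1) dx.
0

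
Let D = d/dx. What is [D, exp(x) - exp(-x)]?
2 \cosh{\left(x \right)}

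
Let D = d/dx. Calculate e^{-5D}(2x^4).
2 x^{4} - 40 x^{3} + 300 x^{2} - 1000 x + 1250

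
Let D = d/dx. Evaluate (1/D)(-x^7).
- \frac{x^{8}}{8}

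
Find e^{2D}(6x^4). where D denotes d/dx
6 x^{4} + 48 x^{3} + 144 x^{2} + 192 x + 96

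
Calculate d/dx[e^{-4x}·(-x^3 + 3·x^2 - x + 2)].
\left(4 x^{3} - 15 x^{2} + 10 x - 9\right) e^{- 4 x}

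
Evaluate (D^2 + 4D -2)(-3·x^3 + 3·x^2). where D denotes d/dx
6 x^{3} - 42 x^{2} + 6 x + 6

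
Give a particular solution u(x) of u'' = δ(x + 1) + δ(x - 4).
\frac{|x + 1|}{2} + \frac{|x - 4|}{2}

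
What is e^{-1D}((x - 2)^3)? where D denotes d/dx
x^{3} - 9 x^{2} + 27 x - 27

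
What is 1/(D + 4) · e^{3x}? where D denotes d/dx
\frac{e^{3 x}}{7}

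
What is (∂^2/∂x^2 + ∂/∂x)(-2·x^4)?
8 x^{2} \left(- x - 3\right)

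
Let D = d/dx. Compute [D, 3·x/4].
\frac{3}{4}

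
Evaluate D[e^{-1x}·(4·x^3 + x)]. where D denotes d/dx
\left(- 4 x^{3} + 12 x^{2} - x + 1\right) e^{- x}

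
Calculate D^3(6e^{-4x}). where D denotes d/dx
- 384 e^{- 4 x}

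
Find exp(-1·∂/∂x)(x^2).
x^{2} - 2 x + 1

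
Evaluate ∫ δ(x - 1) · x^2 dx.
1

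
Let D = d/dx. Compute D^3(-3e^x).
- 3 e^{x}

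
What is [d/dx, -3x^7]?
- 21 x^{6}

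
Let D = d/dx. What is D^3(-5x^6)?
- 600 x^{3}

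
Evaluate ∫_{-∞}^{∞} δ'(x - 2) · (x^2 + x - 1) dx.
-5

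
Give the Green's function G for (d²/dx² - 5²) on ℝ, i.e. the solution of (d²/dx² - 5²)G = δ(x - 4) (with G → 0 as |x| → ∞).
-\frac{e^{-5|x - 4|}}{10}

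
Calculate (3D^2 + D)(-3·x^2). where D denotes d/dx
- 6 x - 18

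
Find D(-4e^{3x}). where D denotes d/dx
- 12 e^{3 x}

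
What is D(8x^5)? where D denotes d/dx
40 x^{4}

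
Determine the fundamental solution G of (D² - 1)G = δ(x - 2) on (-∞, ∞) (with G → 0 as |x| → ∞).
-\frac{e^{-|x - 2|}}{2}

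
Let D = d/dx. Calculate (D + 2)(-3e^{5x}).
- 21 e^{5 x}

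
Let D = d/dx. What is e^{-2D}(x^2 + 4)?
x^{2} - 4 x + 8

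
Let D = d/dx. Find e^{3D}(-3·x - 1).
- 3 x - 10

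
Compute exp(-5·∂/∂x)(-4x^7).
- 4 x^{7} + 140 x^{6} - 2100 x^{5} + 17500 x^{4} - 87500 x^{3} + 262500 x^{2} - 437500 x + 312500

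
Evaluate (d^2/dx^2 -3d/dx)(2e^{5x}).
20 e^{5 x}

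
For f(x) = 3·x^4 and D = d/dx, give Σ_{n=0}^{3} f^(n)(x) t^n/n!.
3 x \left(4 t^{3} + 6 t^{2} x + 4 t x^{2} + x^{3}\right)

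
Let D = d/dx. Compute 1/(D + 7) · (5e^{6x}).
\frac{5 e^{6 x}}{13}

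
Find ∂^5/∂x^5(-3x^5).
-360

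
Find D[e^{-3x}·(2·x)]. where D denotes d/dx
2 \left(1 - 3 x\right) e^{- 3 x}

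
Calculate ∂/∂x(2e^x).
2 e^{x}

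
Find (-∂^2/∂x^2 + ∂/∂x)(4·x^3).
12 x \left(x - 2\right)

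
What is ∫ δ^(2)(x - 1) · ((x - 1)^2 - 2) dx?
2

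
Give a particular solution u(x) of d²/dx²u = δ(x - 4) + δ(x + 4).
\frac{|x - 4|}{2} + \frac{|x + 4|}{2}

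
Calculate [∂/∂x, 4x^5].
20 x^{4}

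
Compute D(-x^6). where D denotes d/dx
- 6 x^{5}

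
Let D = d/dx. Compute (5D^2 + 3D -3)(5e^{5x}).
685 e^{5 x}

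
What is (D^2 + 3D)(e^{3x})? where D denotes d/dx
18 e^{3 x}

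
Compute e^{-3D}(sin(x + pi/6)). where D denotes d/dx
\sin{\left(x - 3 + \frac{\pi}{6} \right)}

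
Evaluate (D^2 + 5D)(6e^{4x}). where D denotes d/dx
216 e^{4 x}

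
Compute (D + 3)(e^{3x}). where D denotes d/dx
6 e^{3 x}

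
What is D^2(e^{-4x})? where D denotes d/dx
16 e^{- 4 x}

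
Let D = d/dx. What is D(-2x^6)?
- 12 x^{5}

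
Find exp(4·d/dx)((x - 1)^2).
x^{2} + 6 x + 9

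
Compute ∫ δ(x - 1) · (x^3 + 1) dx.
2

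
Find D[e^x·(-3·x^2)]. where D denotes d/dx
3 x \left(- x - 2\right) e^{x}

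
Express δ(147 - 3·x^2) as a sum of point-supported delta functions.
\frac{\delta(x - 7) + \delta(x + 7)}{42}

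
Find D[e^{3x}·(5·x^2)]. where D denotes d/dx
5 x \left(3 x + 2\right) e^{3 x}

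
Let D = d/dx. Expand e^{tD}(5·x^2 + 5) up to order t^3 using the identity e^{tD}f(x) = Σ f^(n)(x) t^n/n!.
5 t^{2} + 10 t x + 5 x^{2} + 5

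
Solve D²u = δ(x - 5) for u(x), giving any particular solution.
\frac{|x - 5|}{2}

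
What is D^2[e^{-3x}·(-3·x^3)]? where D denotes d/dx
9 x \left(- 3 x^{2} + 6 x - 2\right) e^{- 3 x}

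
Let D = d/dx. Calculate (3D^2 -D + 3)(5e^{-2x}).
85 e^{- 2 x}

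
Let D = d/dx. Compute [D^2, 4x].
8D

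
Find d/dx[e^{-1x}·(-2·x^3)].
2 x^{2} \left(x - 3\right) e^{- x}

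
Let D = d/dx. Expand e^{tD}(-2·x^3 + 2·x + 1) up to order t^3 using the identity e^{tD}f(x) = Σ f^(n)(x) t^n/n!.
- 2 t^{3} - 6 t^{2} x - 2 t \left(3 x^{2} - 1\right) - 2 x^{3} + 2 x + 1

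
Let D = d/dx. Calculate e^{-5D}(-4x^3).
- 4 x^{3} + 60 x^{2} - 300 x + 500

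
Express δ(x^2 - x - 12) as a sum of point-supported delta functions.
\frac{\delta(x + 3) + \delta(x - 4)}{7}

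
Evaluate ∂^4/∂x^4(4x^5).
480 x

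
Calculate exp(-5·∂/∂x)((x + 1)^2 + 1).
x^{2} - 8 x + 17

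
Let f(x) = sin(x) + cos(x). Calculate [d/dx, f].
- \sin{\left(x \right)} + \cos{\left(x \right)}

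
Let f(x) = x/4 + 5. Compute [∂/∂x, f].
\frac{1}{4}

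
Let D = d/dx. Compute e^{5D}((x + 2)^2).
x^{2} + 14 x + 49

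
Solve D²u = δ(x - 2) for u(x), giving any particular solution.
\frac{|x - 2|}{2}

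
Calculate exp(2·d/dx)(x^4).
x^{4} + 8 x^{3} + 24 x^{2} + 32 x + 16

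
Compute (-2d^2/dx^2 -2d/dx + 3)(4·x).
12 x - 8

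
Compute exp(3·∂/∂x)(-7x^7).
- 7 x^{7} - 147 x^{6} - 1323 x^{5} - 6615 x^{4} - 19845 x^{3} - 35721 x^{2} - 35721 x - 15309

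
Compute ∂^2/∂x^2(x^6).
30 x^{4}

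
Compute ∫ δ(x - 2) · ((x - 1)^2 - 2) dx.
-1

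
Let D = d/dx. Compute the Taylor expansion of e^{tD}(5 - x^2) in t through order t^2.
- t^{2} - 2 t x - x^{2} + 5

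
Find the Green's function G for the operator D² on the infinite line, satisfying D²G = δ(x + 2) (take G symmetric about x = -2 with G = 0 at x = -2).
\frac{|x + 2|}{2}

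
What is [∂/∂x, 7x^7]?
49 x^{6}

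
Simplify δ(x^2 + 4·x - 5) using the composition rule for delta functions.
\frac{\delta(x - 1) + \delta(x + 5)}{6}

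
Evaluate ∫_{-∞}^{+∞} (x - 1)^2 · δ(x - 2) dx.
1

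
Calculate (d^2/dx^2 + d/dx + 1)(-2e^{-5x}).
- 42 e^{- 5 x}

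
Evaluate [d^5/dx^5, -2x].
-10\frac{d^{4}}{dx^{4}}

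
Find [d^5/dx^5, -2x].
-10\frac{d^{4}}{dx^{4}}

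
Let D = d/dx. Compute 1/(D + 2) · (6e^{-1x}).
6 e^{- x}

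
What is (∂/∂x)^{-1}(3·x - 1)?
\frac{3 x^{2}}{2} - x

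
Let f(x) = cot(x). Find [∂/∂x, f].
- \frac{1}{\sin^{2}{\left(x \right)}}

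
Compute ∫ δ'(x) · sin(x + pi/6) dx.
- \frac{\sqrt{3}}{2}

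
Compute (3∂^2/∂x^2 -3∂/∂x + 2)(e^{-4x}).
62 e^{- 4 x}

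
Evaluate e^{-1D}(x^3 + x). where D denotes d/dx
x^{3} - 3 x^{2} + 4 x - 2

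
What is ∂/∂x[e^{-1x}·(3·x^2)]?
3 x \left(2 - x\right) e^{- x}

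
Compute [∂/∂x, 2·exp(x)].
2 e^{x}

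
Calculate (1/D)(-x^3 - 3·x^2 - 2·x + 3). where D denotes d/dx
- \frac{x^{4}}{4} - x^{3} - x^{2} + 3 x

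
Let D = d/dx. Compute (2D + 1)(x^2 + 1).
x^{2} + 4 x + 1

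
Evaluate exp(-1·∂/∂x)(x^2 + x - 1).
x^{2} - x - 1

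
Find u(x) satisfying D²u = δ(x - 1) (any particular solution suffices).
\frac{|x - 1|}{2}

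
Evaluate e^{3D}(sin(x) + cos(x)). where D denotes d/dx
\sqrt{2} \sin{\left(x + \frac{\pi}{4} + 3 \right)}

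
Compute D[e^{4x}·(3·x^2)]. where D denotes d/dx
6 x \left(2 x + 1\right) e^{4 x}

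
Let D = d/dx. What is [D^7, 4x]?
28D^{6}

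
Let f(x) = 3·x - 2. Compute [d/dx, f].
3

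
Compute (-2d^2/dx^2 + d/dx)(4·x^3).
12 x \left(x - 4\right)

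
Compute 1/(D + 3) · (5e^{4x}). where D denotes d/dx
\frac{5 e^{4 x}}{7}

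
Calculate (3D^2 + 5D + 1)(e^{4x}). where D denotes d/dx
69 e^{4 x}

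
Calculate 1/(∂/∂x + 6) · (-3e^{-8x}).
\frac{3 e^{- 8 x}}{2}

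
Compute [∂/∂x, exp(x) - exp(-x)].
2 \cosh{\left(x \right)}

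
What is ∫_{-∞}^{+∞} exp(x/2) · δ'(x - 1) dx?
- \frac{e^{\frac{1}{2}}}{2}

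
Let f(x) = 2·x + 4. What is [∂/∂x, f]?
2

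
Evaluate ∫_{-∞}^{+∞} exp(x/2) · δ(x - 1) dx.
e^{\frac{1}{2}}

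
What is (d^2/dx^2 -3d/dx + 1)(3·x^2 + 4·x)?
3 x^{2} - 14 x - 6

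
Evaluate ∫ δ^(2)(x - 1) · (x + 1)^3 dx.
12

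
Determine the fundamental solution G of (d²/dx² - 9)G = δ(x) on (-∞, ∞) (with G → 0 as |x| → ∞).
-\frac{e^{-3|x|}}{6}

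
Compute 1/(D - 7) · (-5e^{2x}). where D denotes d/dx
e^{2 x}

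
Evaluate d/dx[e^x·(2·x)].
2 \left(x + 1\right) e^{x}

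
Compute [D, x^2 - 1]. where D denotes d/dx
2 x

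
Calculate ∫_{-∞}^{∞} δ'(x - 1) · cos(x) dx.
\sin{\left(1 \right)}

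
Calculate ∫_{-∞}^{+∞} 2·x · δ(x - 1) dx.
2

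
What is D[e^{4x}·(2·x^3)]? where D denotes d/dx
x^{2} \left(8 x + 6\right) e^{4 x}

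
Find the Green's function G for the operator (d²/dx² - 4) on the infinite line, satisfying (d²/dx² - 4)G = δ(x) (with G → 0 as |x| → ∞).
-\frac{e^{-2|x|}}{4}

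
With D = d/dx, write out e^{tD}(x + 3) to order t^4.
t + x + 3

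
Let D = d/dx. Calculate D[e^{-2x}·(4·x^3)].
x^{2} \left(12 - 8 x\right) e^{- 2 x}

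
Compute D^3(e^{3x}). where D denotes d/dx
27 e^{3 x}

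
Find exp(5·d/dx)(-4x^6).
- 4 x^{6} - 120 x^{5} - 1500 x^{4} - 10000 x^{3} - 37500 x^{2} - 75000 x - 62500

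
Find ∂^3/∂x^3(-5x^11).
- 4950 x^{8}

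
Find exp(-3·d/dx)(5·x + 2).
5 x - 13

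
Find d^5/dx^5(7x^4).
0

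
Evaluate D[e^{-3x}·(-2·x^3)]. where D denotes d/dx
6 x^{2} \left(x - 1\right) e^{- 3 x}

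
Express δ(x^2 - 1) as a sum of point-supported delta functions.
\frac{\delta(x - 1) + \delta(x + 1)}{2}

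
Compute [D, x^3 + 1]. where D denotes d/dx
3 x^{2}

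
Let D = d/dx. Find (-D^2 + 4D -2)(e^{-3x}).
- 23 e^{- 3 x}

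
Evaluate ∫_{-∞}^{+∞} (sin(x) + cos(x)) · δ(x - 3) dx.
\cos{\left(3 \right)} + \sin{\left(3 \right)}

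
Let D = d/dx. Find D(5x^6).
30 x^{5}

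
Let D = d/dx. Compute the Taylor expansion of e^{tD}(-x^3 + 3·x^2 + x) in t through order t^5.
- t^{3} + 3 t^{2} \left(1 - x\right) + t \left(- 3 x^{2} + 6 x + 1\right) - x^{3} + 3 x^{2} + x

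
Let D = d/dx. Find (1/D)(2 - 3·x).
- \frac{3 x^{2}}{2} + 2 x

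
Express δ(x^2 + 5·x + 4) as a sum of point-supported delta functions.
\frac{\delta(x + 4) + \delta(x + 1)}{3}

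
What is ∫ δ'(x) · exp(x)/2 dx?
- \frac{1}{2}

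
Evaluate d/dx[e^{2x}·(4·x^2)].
8 x \left(x + 1\right) e^{2 x}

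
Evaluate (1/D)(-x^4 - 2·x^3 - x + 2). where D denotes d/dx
- \frac{x^{5}}{5} - \frac{x^{4}}{2} - \frac{x^{2}}{2} + 2 x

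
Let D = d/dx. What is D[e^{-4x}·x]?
\left(1 - 4 x\right) e^{- 4 x}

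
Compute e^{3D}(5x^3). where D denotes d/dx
5 x^{3} + 45 x^{2} + 135 x + 135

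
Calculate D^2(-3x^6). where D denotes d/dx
- 90 x^{4}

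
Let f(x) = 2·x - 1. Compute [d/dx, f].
2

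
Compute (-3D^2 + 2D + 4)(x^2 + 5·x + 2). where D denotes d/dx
4 x^{2} + 24 x + 12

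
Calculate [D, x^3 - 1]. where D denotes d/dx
3 x^{2}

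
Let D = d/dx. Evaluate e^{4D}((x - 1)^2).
x^{2} + 6 x + 9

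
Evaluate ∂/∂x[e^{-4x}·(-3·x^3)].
x^{2} \left(12 x - 9\right) e^{- 4 x}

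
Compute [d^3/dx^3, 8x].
24\frac{d^{2}}{dx^{2}}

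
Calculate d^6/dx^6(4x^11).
1330560 x^{5}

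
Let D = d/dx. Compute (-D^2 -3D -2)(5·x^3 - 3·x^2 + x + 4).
- 10 x^{3} - 39 x^{2} - 14 x - 5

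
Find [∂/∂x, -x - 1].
-1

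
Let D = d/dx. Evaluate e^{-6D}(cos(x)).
\cos{\left(x - 6 \right)}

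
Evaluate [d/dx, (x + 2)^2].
2 x + 4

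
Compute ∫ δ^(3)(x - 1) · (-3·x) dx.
0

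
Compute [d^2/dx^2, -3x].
-6\frac{d}{dx}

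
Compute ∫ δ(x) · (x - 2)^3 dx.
-8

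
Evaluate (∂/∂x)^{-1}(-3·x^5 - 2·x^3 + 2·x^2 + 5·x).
- \frac{x^{6}}{2} - \frac{x^{4}}{2} + \frac{2 x^{3}}{3} + \frac{5 x^{2}}{2}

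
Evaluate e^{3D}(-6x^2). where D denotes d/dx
- 6 x^{2} - 36 x - 54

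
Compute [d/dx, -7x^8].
- 56 x^{7}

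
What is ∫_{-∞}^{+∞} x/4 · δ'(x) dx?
- \frac{1}{4}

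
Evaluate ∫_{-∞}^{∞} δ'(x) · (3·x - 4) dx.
-3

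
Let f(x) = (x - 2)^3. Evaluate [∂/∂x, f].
3 \left(x - 2\right)^{2}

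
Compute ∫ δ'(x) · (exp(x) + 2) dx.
-1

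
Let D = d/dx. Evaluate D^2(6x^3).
36 x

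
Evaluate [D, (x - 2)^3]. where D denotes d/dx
3 \left(x - 2\right)^{2}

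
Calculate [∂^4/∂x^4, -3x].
-12\frac{d^{3}}{dx^{3}}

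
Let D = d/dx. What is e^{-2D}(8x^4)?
8 x^{4} - 64 x^{3} + 192 x^{2} - 256 x + 128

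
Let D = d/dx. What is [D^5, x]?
5D^{4}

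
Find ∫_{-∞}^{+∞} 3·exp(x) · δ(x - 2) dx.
3 e^{2}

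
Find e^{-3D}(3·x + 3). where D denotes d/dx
3 x - 6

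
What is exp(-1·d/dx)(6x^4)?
6 x^{4} - 24 x^{3} + 36 x^{2} - 24 x + 6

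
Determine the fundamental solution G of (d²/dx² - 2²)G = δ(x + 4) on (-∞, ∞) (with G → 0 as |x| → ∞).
-\frac{e^{-2|x + 4|}}{4}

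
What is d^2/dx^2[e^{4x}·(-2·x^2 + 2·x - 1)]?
\left(- 32 x^{2} - 4\right) e^{4 x}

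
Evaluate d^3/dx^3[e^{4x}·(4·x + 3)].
\left(256 x + 384\right) e^{4 x}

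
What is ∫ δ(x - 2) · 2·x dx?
4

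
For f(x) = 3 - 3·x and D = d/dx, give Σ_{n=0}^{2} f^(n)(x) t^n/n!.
- 3 t - 3 x + 3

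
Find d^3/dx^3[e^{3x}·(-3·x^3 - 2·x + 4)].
\left(- 81 x^{3} - 243 x^{2} - 216 x + 36\right) e^{3 x}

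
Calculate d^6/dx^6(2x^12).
1330560 x^{6}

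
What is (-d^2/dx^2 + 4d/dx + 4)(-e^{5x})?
e^{5 x}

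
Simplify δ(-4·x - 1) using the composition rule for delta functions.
\frac{\delta(x + 1/4)}{4}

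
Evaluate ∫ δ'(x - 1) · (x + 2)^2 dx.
-6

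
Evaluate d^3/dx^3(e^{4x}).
64 e^{4 x}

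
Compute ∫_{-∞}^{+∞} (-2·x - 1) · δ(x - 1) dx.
-3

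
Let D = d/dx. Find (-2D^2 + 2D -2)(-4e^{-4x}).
168 e^{- 4 x}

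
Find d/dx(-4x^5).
- 20 x^{4}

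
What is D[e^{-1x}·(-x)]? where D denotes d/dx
\left(x - 1\right) e^{- x}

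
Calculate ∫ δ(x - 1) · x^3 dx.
1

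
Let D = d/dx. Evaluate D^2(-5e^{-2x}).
- 20 e^{- 2 x}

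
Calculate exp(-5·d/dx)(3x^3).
3 x^{3} - 45 x^{2} + 225 x - 375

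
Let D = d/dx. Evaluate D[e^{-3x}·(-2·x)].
2 \left(3 x - 1\right) e^{- 3 x}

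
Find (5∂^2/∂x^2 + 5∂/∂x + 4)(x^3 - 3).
4 x^{3} + 15 x^{2} + 30 x - 12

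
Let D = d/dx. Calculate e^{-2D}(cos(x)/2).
\frac{\cos{\left(x - 2 \right)}}{2}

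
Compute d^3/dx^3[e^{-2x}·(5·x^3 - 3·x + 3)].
2 \left(- 20 x^{3} + 90 x^{2} - 78 x - 15\right) e^{- 2 x}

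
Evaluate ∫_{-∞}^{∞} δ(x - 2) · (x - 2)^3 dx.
0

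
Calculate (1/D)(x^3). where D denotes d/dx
\frac{x^{4}}{4}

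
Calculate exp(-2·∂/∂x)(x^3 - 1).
x^{3} - 6 x^{2} + 12 x - 9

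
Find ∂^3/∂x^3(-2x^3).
-12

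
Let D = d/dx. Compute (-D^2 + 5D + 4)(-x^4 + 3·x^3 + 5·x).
- 4 x^{4} - 8 x^{3} + 57 x^{2} + 2 x + 25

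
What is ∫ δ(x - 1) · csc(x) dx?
\csc{\left(1 \right)}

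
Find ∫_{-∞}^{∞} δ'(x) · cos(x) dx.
0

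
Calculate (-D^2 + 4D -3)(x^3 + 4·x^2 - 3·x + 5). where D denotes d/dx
- 3 x^{3} + 35 x - 35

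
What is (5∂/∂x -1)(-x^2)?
x \left(x - 10\right)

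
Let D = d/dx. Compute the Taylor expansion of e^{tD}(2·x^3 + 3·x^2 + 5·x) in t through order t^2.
t^{2} \left(6 x + 3\right) + t \left(6 x^{2} + 6 x + 5\right) + 2 x^{3} + 3 x^{2} + 5 x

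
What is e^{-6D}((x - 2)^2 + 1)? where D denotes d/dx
x^{2} - 16 x + 65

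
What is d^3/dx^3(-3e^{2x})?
- 24 e^{2 x}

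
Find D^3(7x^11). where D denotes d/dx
6930 x^{8}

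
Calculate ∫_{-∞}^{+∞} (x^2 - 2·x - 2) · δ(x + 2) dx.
6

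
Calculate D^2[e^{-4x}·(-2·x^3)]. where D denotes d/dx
4 x \left(- 8 x^{2} + 12 x - 3\right) e^{- 4 x}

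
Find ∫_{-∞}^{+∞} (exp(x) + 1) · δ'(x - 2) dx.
- e^{2}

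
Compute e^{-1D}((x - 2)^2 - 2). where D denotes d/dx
x^{2} - 6 x + 7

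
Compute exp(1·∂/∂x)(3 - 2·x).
1 - 2 x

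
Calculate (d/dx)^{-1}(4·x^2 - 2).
\frac{4 x^{3}}{3} - 2 x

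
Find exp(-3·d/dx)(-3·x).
9 - 3 x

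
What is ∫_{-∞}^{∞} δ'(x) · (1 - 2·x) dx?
2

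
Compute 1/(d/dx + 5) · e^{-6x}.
- e^{- 6 x}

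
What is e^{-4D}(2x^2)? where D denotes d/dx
2 x^{2} - 16 x + 32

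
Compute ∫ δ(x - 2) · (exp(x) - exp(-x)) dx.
2 \sinh{\left(2 \right)}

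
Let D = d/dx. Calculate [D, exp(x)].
e^{x}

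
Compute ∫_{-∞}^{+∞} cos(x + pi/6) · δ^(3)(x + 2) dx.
- \cos{\left(\frac{\pi}{3} + 2 \right)}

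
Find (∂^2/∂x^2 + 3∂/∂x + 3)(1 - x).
- 3 x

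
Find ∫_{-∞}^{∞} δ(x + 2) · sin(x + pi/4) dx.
\cos{\left(\frac{\pi}{4} + 2 \right)}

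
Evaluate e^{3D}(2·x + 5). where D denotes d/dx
2 x + 11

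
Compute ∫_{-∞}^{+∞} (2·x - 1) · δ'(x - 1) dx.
-2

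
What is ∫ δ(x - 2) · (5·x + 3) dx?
13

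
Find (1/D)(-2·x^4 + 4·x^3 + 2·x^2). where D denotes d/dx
- \frac{2 x^{5}}{5} + x^{4} + \frac{2 x^{3}}{3}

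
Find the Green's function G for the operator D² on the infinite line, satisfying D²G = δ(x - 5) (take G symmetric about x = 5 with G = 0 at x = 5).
\frac{|x - 5|}{2}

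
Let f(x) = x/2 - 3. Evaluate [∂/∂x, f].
\frac{1}{2}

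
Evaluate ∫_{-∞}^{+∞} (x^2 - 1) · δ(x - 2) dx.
3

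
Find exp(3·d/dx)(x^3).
x^{3} + 9 x^{2} + 27 x + 27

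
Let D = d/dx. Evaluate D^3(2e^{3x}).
54 e^{3 x}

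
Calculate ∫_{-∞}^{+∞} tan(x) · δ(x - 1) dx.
\tan{\left(1 \right)}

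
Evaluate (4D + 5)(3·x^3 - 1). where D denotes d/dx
15 x^{3} + 36 x^{2} - 5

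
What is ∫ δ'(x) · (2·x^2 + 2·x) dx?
-2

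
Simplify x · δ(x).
0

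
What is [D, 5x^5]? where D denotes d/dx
25 x^{4}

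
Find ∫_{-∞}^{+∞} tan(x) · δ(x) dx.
0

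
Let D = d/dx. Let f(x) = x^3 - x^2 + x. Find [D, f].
3 x^{2} - 2 x + 1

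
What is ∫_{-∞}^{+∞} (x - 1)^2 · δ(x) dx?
1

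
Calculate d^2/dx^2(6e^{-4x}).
96 e^{- 4 x}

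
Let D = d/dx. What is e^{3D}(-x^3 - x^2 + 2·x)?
- x^{3} - 10 x^{2} - 31 x - 30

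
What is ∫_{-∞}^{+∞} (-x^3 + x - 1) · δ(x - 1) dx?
-1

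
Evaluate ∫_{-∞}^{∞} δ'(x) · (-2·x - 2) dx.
2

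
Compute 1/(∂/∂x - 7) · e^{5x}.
- \frac{e^{5 x}}{2}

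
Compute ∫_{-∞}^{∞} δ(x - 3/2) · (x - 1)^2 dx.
\frac{1}{4}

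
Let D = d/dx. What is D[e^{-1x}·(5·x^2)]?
5 x \left(2 - x\right) e^{- x}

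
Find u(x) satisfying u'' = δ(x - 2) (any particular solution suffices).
\frac{|x - 2|}{2}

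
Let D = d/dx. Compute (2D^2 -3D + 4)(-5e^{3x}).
- 65 e^{3 x}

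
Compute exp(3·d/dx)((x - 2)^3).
x^{3} + 3 x^{2} + 3 x + 1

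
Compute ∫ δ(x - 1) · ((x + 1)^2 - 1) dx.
3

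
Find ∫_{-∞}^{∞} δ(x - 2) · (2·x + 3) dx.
7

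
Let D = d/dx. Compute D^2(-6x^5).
- 120 x^{3}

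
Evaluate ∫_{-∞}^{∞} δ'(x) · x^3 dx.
0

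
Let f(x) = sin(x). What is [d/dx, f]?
\cos{\left(x \right)}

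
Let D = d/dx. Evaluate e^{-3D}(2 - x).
5 - x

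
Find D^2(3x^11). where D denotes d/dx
330 x^{9}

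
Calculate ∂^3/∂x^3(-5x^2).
0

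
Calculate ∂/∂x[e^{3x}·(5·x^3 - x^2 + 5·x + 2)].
\left(15 x^{3} + 12 x^{2} + 13 x + 11\right) e^{3 x}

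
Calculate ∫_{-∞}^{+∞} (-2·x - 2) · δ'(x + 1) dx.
2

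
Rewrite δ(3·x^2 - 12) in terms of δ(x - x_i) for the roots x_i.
\frac{\delta(x - 2) + \delta(x + 2)}{12}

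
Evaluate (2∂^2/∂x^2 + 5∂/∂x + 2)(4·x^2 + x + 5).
8 x^{2} + 42 x + 31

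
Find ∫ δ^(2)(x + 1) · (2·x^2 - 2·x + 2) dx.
4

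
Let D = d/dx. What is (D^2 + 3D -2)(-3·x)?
6 x - 9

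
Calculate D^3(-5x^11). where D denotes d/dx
- 4950 x^{8}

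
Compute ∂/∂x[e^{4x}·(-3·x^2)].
6 x \left(- 2 x - 1\right) e^{4 x}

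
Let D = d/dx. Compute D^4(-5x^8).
- 8400 x^{4}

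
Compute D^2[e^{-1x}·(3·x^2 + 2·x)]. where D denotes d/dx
\left(3 x^{2} - 10 x + 2\right) e^{- x}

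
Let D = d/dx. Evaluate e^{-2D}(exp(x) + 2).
e^{x - 2} + 2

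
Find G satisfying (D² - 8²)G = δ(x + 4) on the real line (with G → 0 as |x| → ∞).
-\frac{e^{-8|x + 4|}}{16}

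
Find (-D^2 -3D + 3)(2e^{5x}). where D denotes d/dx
- 74 e^{5 x}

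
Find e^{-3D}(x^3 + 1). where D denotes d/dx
x^{3} - 9 x^{2} + 27 x - 26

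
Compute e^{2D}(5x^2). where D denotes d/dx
5 x^{2} + 20 x + 20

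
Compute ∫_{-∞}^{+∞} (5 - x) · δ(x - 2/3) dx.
\frac{13}{3}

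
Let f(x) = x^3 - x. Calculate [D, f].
3 x^{2} - 1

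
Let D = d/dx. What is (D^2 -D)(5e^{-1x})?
10 e^{- x}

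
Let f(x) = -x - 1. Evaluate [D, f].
-1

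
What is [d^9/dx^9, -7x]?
-63\frac{d^{8}}{dx^{8}}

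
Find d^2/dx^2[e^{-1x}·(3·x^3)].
3 x \left(x^{2} - 6 x + 6\right) e^{- x}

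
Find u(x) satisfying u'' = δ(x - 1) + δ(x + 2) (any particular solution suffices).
\frac{|x - 1|}{2} + \frac{|x + 2|}{2}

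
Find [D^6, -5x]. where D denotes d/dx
-30D^{5}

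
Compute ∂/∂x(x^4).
4 x^{3}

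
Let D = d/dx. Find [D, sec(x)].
\tan{\left(x \right)} \sec{\left(x \right)}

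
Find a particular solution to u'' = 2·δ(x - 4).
|x - 4|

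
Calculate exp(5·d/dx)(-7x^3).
- 7 x^{3} - 105 x^{2} - 525 x - 875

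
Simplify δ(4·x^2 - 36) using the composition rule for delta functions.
\frac{\delta(x - 3) + \delta(x + 3)}{24}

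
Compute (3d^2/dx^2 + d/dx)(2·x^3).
6 x \left(x + 6\right)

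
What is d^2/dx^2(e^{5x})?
25 e^{5 x}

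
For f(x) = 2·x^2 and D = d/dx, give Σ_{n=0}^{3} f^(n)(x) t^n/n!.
2 t^{2} + 4 t x + 2 x^{2}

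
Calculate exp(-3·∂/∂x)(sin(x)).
\sin{\left(x - 3 \right)}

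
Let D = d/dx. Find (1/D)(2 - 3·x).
- \frac{3 x^{2}}{2} + 2 x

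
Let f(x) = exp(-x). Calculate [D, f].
- e^{- x}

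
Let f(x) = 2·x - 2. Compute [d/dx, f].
2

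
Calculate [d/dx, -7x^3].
- 21 x^{2}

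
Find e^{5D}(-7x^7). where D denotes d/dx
- 7 x^{7} - 245 x^{6} - 3675 x^{5} - 30625 x^{4} - 153125 x^{3} - 459375 x^{2} - 765625 x - 546875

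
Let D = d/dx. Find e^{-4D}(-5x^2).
- 5 x^{2} + 40 x - 80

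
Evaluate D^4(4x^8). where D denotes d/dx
6720 x^{4}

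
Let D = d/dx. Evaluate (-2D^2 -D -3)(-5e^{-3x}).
90 e^{- 3 x}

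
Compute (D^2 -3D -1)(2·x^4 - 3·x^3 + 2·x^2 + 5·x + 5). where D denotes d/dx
- 2 x^{4} - 21 x^{3} + 49 x^{2} - 35 x - 16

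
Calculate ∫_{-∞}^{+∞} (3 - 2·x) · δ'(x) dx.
2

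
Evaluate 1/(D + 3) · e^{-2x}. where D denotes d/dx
e^{- 2 x}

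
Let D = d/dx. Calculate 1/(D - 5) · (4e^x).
- e^{x}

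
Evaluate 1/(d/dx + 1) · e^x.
\frac{e^{x}}{2}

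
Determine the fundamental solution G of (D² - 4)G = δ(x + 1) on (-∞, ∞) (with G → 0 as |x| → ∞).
-\frac{e^{-2|x + 1|}}{4}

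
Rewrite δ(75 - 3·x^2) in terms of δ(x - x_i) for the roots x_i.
\frac{\delta(x - 5) + \delta(x + 5)}{30}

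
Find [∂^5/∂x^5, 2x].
10\frac{d^{4}}{dx^{4}}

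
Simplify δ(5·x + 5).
\frac{\delta(x + 1)}{5}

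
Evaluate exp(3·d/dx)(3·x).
3 x + 9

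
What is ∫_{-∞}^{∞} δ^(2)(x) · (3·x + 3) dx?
0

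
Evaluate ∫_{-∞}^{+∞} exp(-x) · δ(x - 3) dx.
e^{-3}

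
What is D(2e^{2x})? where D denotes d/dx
4 e^{2 x}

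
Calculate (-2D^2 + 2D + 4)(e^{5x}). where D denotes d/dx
- 36 e^{5 x}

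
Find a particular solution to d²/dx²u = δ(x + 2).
\frac{|x + 2|}{2}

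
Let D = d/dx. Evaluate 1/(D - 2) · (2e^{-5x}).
- \frac{2 e^{- 5 x}}{7}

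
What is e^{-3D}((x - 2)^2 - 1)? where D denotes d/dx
x^{2} - 10 x + 24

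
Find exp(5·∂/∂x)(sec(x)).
\sec{\left(x + 5 \right)}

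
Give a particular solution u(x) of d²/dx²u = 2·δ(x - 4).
|x - 4|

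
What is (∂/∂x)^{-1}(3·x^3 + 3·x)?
\frac{3 x^{4}}{4} + \frac{3 x^{2}}{2}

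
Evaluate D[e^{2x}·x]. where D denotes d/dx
\left(2 x + 1\right) e^{2 x}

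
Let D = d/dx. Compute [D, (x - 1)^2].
2 x - 2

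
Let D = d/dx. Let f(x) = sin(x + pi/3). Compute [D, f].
\cos{\left(x + \frac{\pi}{3} \right)}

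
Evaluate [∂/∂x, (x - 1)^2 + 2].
2 x - 2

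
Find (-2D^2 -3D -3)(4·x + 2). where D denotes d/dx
- 12 x - 18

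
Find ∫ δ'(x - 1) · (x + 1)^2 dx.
-4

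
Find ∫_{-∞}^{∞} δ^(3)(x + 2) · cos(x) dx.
\sin{\left(2 \right)}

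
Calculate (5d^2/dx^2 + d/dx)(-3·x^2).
- 6 x - 30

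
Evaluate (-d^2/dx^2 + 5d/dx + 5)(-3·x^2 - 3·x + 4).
- 15 x^{2} - 45 x + 11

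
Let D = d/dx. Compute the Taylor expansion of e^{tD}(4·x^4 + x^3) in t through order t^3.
t^{3} \left(16 x + 1\right) + 3 t^{2} x \left(8 x + 1\right) + t x^{2} \left(16 x + 3\right) + 4 x^{4} + x^{3}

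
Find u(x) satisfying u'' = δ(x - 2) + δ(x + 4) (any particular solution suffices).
\frac{|x - 2|}{2} + \frac{|x + 4|}{2}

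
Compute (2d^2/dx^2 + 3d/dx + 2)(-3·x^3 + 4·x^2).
- 6 x^{3} - 19 x^{2} - 12 x + 16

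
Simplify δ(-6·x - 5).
\frac{\delta(x + 5/6)}{6}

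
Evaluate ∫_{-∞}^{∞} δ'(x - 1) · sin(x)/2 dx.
- \frac{\cos{\left(1 \right)}}{2}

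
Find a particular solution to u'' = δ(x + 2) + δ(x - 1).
\frac{|x + 2|}{2} + \frac{|x - 1|}{2}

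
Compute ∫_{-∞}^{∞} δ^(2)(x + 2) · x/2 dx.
0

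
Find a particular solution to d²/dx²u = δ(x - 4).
\frac{|x - 4|}{2}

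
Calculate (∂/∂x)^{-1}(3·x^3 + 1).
\frac{3 x^{4}}{4} + x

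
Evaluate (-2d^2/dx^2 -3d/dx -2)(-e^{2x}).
16 e^{2 x}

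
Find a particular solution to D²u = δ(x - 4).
\frac{|x - 4|}{2}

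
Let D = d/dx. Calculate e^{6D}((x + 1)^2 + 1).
x^{2} + 14 x + 50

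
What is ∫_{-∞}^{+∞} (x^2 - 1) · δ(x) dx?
-1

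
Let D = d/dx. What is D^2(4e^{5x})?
100 e^{5 x}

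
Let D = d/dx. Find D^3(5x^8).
1680 x^{5}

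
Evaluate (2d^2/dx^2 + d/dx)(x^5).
5 x^{3} \left(x + 8\right)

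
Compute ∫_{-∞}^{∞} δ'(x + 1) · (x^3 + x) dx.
-4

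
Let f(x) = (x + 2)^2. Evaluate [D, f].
2 x + 4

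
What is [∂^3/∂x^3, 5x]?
15\frac{d^{2}}{dx^{2}}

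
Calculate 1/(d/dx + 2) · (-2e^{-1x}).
- 2 e^{- x}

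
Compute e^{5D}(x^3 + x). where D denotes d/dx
x^{3} + 15 x^{2} + 76 x + 130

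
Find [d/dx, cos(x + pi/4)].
- \sin{\left(x + \frac{\pi}{4} \right)}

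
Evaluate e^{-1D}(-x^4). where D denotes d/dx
- x^{4} + 4 x^{3} - 6 x^{2} + 4 x - 1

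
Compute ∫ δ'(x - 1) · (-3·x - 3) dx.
3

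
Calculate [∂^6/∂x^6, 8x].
48\frac{d^{5}}{dx^{5}}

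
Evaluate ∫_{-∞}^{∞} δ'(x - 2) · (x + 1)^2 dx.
-6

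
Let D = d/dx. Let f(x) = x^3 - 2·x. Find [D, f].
3 x^{2} - 2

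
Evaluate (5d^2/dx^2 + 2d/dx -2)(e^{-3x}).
37 e^{- 3 x}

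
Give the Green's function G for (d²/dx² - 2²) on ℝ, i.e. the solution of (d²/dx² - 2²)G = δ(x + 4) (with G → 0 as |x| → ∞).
-\frac{e^{-2|x + 4|}}{4}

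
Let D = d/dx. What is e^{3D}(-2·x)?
- 2 x - 6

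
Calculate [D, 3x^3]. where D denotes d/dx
9 x^{2}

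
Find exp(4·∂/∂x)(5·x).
5 x + 20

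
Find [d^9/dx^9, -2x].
-18\frac{d^{8}}{dx^{8}}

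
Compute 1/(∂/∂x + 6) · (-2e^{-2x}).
- \frac{e^{- 2 x}}{2}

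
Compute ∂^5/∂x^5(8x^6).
5760 x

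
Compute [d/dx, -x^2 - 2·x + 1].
- 2 x - 2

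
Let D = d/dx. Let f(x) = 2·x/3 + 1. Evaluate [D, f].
\frac{2}{3}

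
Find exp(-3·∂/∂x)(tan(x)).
\tan{\left(x - 3 \right)}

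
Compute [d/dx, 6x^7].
42 x^{6}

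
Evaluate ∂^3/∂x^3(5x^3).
30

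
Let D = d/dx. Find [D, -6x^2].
- 12 x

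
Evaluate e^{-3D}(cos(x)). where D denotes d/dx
\cos{\left(x - 3 \right)}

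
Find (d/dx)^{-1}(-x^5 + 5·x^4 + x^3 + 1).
- \frac{x^{6}}{6} + x^{5} + \frac{x^{4}}{4} + x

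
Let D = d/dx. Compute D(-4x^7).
- 28 x^{6}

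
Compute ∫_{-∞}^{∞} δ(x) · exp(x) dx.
1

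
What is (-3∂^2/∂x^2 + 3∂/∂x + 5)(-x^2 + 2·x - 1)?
- 5 x^{2} + 4 x + 7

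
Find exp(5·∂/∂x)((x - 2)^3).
x^{3} + 9 x^{2} + 27 x + 27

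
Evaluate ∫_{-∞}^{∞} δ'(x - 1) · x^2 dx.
-2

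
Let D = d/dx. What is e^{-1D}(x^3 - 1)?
x^{3} - 3 x^{2} + 3 x - 2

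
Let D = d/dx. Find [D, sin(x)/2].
\frac{\cos{\left(x \right)}}{2}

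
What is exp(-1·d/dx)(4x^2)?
4 x^{2} - 8 x + 4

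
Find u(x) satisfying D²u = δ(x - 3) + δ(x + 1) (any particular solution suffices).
\frac{|x - 3|}{2} + \frac{|x + 1|}{2}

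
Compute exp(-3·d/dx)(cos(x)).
\cos{\left(x - 3 \right)}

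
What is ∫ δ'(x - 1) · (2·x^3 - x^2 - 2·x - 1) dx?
-2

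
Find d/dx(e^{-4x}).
- 4 e^{- 4 x}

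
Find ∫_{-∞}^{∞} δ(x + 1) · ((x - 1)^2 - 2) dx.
2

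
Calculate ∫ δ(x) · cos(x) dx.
1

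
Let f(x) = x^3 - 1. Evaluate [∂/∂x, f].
3 x^{2}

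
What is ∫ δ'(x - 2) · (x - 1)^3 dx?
-3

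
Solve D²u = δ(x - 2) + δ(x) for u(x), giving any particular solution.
\frac{|x - 2|}{2} + \frac{|x|}{2}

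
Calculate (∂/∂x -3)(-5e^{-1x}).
20 e^{- x}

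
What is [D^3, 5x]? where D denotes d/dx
15D^{2}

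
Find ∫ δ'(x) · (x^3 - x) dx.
1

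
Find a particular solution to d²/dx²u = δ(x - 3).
\frac{|x - 3|}{2}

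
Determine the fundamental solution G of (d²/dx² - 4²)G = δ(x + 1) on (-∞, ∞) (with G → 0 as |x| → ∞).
-\frac{e^{-4|x + 1|}}{8}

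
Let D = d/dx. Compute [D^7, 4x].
28D^{6}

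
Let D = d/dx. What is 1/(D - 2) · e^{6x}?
\frac{e^{6 x}}{4}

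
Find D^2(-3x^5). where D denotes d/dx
- 60 x^{3}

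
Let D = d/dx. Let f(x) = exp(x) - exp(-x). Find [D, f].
2 \cosh{\left(x \right)}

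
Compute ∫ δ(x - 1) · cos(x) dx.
\cos{\left(1 \right)}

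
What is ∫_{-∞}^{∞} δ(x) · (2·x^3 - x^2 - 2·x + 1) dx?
1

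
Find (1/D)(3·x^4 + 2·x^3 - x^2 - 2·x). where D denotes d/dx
\frac{3 x^{5}}{5} + \frac{x^{4}}{2} - \frac{x^{3}}{3} - x^{2}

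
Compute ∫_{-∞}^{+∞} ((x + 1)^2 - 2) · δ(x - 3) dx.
14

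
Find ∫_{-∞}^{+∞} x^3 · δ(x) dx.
0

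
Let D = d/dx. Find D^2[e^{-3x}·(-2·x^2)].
2 \left(- 9 x^{2} + 12 x - 2\right) e^{- 3 x}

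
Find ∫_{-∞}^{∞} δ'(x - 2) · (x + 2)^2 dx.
-8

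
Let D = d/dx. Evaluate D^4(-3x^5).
- 360 x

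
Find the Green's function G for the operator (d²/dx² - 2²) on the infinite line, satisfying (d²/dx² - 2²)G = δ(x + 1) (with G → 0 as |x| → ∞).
-\frac{e^{-2|x + 1|}}{4}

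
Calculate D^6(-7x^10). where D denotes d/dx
- 1058400 x^{4}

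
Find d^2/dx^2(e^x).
e^{x}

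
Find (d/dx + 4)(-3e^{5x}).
- 27 e^{5 x}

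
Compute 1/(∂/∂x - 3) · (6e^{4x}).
6 e^{4 x}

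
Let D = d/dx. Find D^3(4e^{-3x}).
- 108 e^{- 3 x}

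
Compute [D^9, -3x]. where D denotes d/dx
-27D^{8}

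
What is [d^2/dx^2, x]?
2\frac{d}{dx}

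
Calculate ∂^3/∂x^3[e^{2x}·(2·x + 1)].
16 \left(x + 2\right) e^{2 x}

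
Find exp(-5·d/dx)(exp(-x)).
e^{5 - x}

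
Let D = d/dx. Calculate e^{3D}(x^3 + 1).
x^{3} + 9 x^{2} + 27 x + 28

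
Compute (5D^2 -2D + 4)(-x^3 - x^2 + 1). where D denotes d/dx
- 4 x^{3} + 2 x^{2} - 26 x - 6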